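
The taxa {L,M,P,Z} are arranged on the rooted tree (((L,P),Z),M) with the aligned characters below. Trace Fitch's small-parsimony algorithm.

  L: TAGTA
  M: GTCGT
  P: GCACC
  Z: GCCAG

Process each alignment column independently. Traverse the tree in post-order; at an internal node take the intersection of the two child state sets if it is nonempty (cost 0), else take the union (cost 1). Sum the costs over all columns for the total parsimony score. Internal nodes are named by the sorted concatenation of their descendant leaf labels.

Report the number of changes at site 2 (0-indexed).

2

[col 0] LP: children L:{T}, P:{G} ∪→ {G,T}; cost 1
[col 0] LPZ: children LP:{G,T}, Z:{G} ∩→ {G}; cost 0
[col 0] LMPZ: children LPZ:{G}, M:{G} ∩→ {G}; cost 0
[col 1] LP: children L:{A}, P:{C} ∪→ {A,C}; cost 1
[col 1] LPZ: children LP:{A,C}, Z:{C} ∩→ {C}; cost 0
[col 1] LMPZ: children LPZ:{C}, M:{T} ∪→ {C,T}; cost 1
[col 2] LP: children L:{G}, P:{A} ∪→ {A,G}; cost 1
[col 2] LPZ: children LP:{A,G}, Z:{C} ∪→ {A,C,G}; cost 1
[col 2] LMPZ: children LPZ:{A,C,G}, M:{C} ∩→ {C}; cost 0
[col 3] LP: children L:{T}, P:{C} ∪→ {C,T}; cost 1
[col 3] LPZ: children LP:{C,T}, Z:{A} ∪→ {A,C,T}; cost 1
[col 3] LMPZ: children LPZ:{A,C,T}, M:{G} ∪→ {A,C,G,T}; cost 1
[col 4] LP: children L:{A}, P:{C} ∪→ {A,C}; cost 1
[col 4] LPZ: children LP:{A,C}, Z:{G} ∪→ {A,C,G}; cost 1
[col 4] LMPZ: children LPZ:{A,C,G}, M:{T} ∪→ {A,C,G,T}; cost 1
per-site changes: [1, 2, 2, 3, 3]; total = 11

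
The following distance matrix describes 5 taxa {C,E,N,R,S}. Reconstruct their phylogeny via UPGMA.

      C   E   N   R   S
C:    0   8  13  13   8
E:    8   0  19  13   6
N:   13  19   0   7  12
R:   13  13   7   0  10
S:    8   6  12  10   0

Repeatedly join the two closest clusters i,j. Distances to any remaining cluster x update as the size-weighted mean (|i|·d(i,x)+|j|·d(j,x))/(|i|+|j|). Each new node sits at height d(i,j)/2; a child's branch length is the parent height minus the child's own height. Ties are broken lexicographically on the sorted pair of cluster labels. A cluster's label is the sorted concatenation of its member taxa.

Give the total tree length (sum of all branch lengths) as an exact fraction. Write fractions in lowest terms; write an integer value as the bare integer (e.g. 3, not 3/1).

1. join E+S (d=6) ⇒ ES; edges |E|=3, |S|=3
  updated: d(C,ES)=8, d(ES,N)=31/2, d(ES,R)=23/2
2. join N+R (d=7) ⇒ NR; edges |N|=7/2, |R|=7/2
  updated: d(C,NR)=13, d(ES,NR)=27/2
3. join C+ES (d=8) ⇒ CES; edges |C|=4, |ES|=1
  updated: d(CES,NR)=40/3
4. join CES+NR (d=40/3) ⇒ CENRS; edges |CES|=8/3, |NR|=19/6
final tree: ((C:4,(E:3,S:3):1):8/3,(N:7/2,R:7/2):19/6)
total length: 143/6

143/6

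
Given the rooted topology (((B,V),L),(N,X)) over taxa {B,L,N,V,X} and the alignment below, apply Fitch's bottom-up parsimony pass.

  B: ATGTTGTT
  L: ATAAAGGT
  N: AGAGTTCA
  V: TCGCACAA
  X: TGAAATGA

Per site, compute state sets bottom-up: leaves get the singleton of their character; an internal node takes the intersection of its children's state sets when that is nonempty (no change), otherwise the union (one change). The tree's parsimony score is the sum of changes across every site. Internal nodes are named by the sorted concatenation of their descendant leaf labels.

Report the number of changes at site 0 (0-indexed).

2

BV@0: {A} ∪ {T} = {A,T} (union, +1)
BLV@0: {A,T} ∩ {A} = {A} (intersection, +0)
NX@0: {A} ∪ {T} = {A,T} (union, +1)
BLNVX@0: {A} ∩ {A,T} = {A} (intersection, +0)
BV@1: {T} ∪ {C} = {C,T} (union, +1)
BLV@1: {C,T} ∩ {T} = {T} (intersection, +0)
NX@1: {G} ∩ {G} = {G} (intersection, +0)
BLNVX@1: {T} ∪ {G} = {G,T} (union, +1)
BV@2: {G} ∩ {G} = {G} (intersection, +0)
BLV@2: {G} ∪ {A} = {A,G} (union, +1)
NX@2: {A} ∩ {A} = {A} (intersection, +0)
BLNVX@2: {A,G} ∩ {A} = {A} (intersection, +0)
BV@3: {T} ∪ {C} = {C,T} (union, +1)
BLV@3: {C,T} ∪ {A} = {A,C,T} (union, +1)
NX@3: {G} ∪ {A} = {A,G} (union, +1)
BLNVX@3: {A,C,T} ∩ {A,G} = {A} (intersection, +0)
BV@4: {T} ∪ {A} = {A,T} (union, +1)
BLV@4: {A,T} ∩ {A} = {A} (intersection, +0)
NX@4: {T} ∪ {A} = {A,T} (union, +1)
BLNVX@4: {A} ∩ {A,T} = {A} (intersection, +0)
BV@5: {G} ∪ {C} = {C,G} (union, +1)
BLV@5: {C,G} ∩ {G} = {G} (intersection, +0)
NX@5: {T} ∩ {T} = {T} (intersection, +0)
BLNVX@5: {G} ∪ {T} = {G,T} (union, +1)
BV@6: {T} ∪ {A} = {A,T} (union, +1)
BLV@6: {A,T} ∪ {G} = {A,G,T} (union, +1)
NX@6: {C} ∪ {G} = {C,G} (union, +1)
BLNVX@6: {A,G,T} ∩ {C,G} = {G} (intersection, +0)
BV@7: {T} ∪ {A} = {A,T} (union, +1)
BLV@7: {A,T} ∩ {T} = {T} (intersection, +0)
NX@7: {A} ∩ {A} = {A} (intersection, +0)
BLNVX@7: {T} ∪ {A} = {A,T} (union, +1)
per-site changes: [2, 2, 1, 3, 2, 2, 3, 2]; total = 17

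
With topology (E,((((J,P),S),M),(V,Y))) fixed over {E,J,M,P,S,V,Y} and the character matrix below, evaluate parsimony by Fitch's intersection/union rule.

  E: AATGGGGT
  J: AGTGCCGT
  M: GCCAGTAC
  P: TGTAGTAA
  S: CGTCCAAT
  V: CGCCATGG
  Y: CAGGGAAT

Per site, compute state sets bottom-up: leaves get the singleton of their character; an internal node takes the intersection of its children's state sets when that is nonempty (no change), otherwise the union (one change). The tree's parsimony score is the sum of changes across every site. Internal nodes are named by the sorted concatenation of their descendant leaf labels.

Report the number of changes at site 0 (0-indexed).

4

[col 0] JP: children J:{A}, P:{T} ∪→ {A,T}; cost 1
[col 0] JPS: children JP:{A,T}, S:{C} ∪→ {A,C,T}; cost 1
[col 0] JMPS: children JPS:{A,C,T}, M:{G} ∪→ {A,C,G,T}; cost 1
[col 0] VY: children V:{C}, Y:{C} ∩→ {C}; cost 0
[col 0] JMPSVY: children JMPS:{A,C,G,T}, VY:{C} ∩→ {C}; cost 0
[col 0] EJMPSVY: children E:{A}, JMPSVY:{C} ∪→ {A,C}; cost 1
[col 1] JP: children J:{G}, P:{G} ∩→ {G}; cost 0
[col 1] JPS: children JP:{G}, S:{G} ∩→ {G}; cost 0
[col 1] JMPS: children JPS:{G}, M:{C} ∪→ {C,G}; cost 1
[col 1] VY: children V:{G}, Y:{A} ∪→ {A,G}; cost 1
[col 1] JMPSVY: children JMPS:{C,G}, VY:{A,G} ∩→ {G}; cost 0
[col 1] EJMPSVY: children E:{A}, JMPSVY:{G} ∪→ {A,G}; cost 1
[col 2] JP: children J:{T}, P:{T} ∩→ {T}; cost 0
[col 2] JPS: children JP:{T}, S:{T} ∩→ {T}; cost 0
[col 2] JMPS: children JPS:{T}, M:{C} ∪→ {C,T}; cost 1
[col 2] VY: children V:{C}, Y:{G} ∪→ {C,G}; cost 1
[col 2] JMPSVY: children JMPS:{C,T}, VY:{C,G} ∩→ {C}; cost 0
[col 2] EJMPSVY: children E:{T}, JMPSVY:{C} ∪→ {C,T}; cost 1
[col 3] JP: children J:{G}, P:{A} ∪→ {A,G}; cost 1
[col 3] JPS: children JP:{A,G}, S:{C} ∪→ {A,C,G}; cost 1
[col 3] JMPS: children JPS:{A,C,G}, M:{A} ∩→ {A}; cost 0
[col 3] VY: children V:{C}, Y:{G} ∪→ {C,G}; cost 1
[col 3] JMPSVY: children JMPS:{A}, VY:{C,G} ∪→ {A,C,G}; cost 1
[col 3] EJMPSVY: children E:{G}, JMPSVY:{A,C,G} ∩→ {G}; cost 0
[col 4] JP: children J:{C}, P:{G} ∪→ {C,G}; cost 1
[col 4] JPS: children JP:{C,G}, S:{C} ∩→ {C}; cost 0
[col 4] JMPS: children JPS:{C}, M:{G} ∪→ {C,G}; cost 1
[col 4] VY: children V:{A}, Y:{G} ∪→ {A,G}; cost 1
[col 4] JMPSVY: children JMPS:{C,G}, VY:{A,G} ∩→ {G}; cost 0
[col 4] EJMPSVY: children E:{G}, JMPSVY:{G} ∩→ {G}; cost 0
[col 5] JP: children J:{C}, P:{T} ∪→ {C,T}; cost 1
[col 5] JPS: children JP:{C,T}, S:{A} ∪→ {A,C,T}; cost 1
[col 5] JMPS: children JPS:{A,C,T}, M:{T} ∩→ {T}; cost 0
[col 5] VY: children V:{T}, Y:{A} ∪→ {A,T}; cost 1
[col 5] JMPSVY: children JMPS:{T}, VY:{A,T} ∩→ {T}; cost 0
[col 5] EJMPSVY: children E:{G}, JMPSVY:{T} ∪→ {G,T}; cost 1
[col 6] JP: children J:{G}, P:{A} ∪→ {A,G}; cost 1
[col 6] JPS: children JP:{A,G}, S:{A} ∩→ {A}; cost 0
[col 6] JMPS: children JPS:{A}, M:{A} ∩→ {A}; cost 0
[col 6] VY: children V:{G}, Y:{A} ∪→ {A,G}; cost 1
[col 6] JMPSVY: children JMPS:{A}, VY:{A,G} ∩→ {A}; cost 0
[col 6] EJMPSVY: children E:{G}, JMPSVY:{A} ∪→ {A,G}; cost 1
[col 7] JP: children J:{T}, P:{A} ∪→ {A,T}; cost 1
[col 7] JPS: children JP:{A,T}, S:{T} ∩→ {T}; cost 0
[col 7] JMPS: children JPS:{T}, M:{C} ∪→ {C,T}; cost 1
[col 7] VY: children V:{G}, Y:{T} ∪→ {G,T}; cost 1
[col 7] JMPSVY: children JMPS:{C,T}, VY:{G,T} ∩→ {T}; cost 0
[col 7] EJMPSVY: children E:{T}, JMPSVY:{T} ∩→ {T}; cost 0
per-site changes: [4, 3, 3, 4, 3, 4, 3, 3]; total = 27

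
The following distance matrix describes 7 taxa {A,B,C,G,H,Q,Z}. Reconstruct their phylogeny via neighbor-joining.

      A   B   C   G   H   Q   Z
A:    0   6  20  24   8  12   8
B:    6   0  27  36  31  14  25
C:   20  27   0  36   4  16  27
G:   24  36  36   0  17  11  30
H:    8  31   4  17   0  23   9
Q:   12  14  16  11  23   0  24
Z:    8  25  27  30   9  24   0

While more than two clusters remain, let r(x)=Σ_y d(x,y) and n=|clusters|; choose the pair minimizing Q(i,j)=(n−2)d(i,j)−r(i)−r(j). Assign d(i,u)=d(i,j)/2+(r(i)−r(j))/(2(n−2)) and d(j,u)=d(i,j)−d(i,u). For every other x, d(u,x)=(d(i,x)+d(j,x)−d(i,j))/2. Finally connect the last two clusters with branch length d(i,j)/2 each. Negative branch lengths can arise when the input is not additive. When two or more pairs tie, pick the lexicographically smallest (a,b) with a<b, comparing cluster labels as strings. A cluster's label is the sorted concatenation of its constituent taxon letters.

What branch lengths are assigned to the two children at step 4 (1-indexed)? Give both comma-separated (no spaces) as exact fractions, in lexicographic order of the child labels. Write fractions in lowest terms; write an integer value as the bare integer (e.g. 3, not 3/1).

19/4,33/4

step 1: merge (C,H) at d=4, Q=-202; branch lengths C→29/5, H→-9/5; new cluster CH
  updated: d(A,CH)=12, d(B,CH)=27, d(CH,G)=49/2, d(CH,Q)=35/2, d(CH,Z)=16
step 2: merge (G,Q) at d=11, Q=-160; branch lengths G→91/8, Q→-3/8; new cluster GQ
  updated: d(A,GQ)=25/2, d(B,GQ)=39/2, d(CH,GQ)=31/2, d(GQ,Z)=43/2
step 3: merge (A,B) at d=6, Q=-98; branch lengths A→-7/2, B→19/2; new cluster AB
  updated: d(AB,CH)=33/2, d(AB,GQ)=13, d(AB,Z)=27/2
step 4: merge (AB,GQ) at d=13, Q=-67; branch lengths AB→19/4, GQ→33/4; new cluster ABGQ
  updated: d(ABGQ,CH)=19/2, d(ABGQ,Z)=11
step 5: merge (ABGQ,CH) at d=19/2, Q=-73/2; branch lengths ABGQ→9/4, CH→29/4; new cluster ABCGHQ
  updated: d(ABCGHQ,Z)=35/4
step 6: merge (ABCGHQ,Z) at d=35/4; branch lengths ABCGHQ→35/8, Z→35/8; new cluster ABCGHQZ
final tree: ((((A:-7/2,B:19/2):19/4,(G:91/8,Q:-3/8):33/4):9/4,(C:29/5,H:-9/5):29/4):35/8,Z:35/8)
total length: 209/4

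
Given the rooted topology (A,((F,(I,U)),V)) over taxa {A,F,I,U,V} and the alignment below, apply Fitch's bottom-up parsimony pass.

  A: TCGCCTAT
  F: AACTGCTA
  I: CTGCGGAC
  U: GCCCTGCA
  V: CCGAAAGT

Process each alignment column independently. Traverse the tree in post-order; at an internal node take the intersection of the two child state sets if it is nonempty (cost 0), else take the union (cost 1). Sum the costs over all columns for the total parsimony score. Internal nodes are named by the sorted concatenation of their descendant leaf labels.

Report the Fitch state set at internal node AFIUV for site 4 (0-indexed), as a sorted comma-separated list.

A,C,G

IU@0: {C} ∪ {G} = {C,G} (union, +1)
FIU@0: {A} ∪ {C,G} = {A,C,G} (union, +1)
FIUV@0: {A,C,G} ∩ {C} = {C} (intersection, +0)
AFIUV@0: {T} ∪ {C} = {C,T} (union, +1)
IU@1: {T} ∪ {C} = {C,T} (union, +1)
FIU@1: {A} ∪ {C,T} = {A,C,T} (union, +1)
FIUV@1: {A,C,T} ∩ {C} = {C} (intersection, +0)
AFIUV@1: {C} ∩ {C} = {C} (intersection, +0)
IU@2: {G} ∪ {C} = {C,G} (union, +1)
FIU@2: {C} ∩ {C,G} = {C} (intersection, +0)
FIUV@2: {C} ∪ {G} = {C,G} (union, +1)
AFIUV@2: {G} ∩ {C,G} = {G} (intersection, +0)
IU@3: {C} ∩ {C} = {C} (intersection, +0)
FIU@3: {T} ∪ {C} = {C,T} (union, +1)
FIUV@3: {C,T} ∪ {A} = {A,C,T} (union, +1)
AFIUV@3: {C} ∩ {A,C,T} = {C} (intersection, +0)
IU@4: {G} ∪ {T} = {G,T} (union, +1)
FIU@4: {G} ∩ {G,T} = {G} (intersection, +0)
FIUV@4: {G} ∪ {A} = {A,G} (union, +1)
AFIUV@4: {C} ∪ {A,G} = {A,C,G} (union, +1)
IU@5: {G} ∩ {G} = {G} (intersection, +0)
FIU@5: {C} ∪ {G} = {C,G} (union, +1)
FIUV@5: {C,G} ∪ {A} = {A,C,G} (union, +1)
AFIUV@5: {T} ∪ {A,C,G} = {A,C,G,T} (union, +1)
IU@6: {A} ∪ {C} = {A,C} (union, +1)
FIU@6: {T} ∪ {A,C} = {A,C,T} (union, +1)
FIUV@6: {A,C,T} ∪ {G} = {A,C,G,T} (union, +1)
AFIUV@6: {A} ∩ {A,C,G,T} = {A} (intersection, +0)
IU@7: {C} ∪ {A} = {A,C} (union, +1)
FIU@7: {A} ∩ {A,C} = {A} (intersection, +0)
FIUV@7: {A} ∪ {T} = {A,T} (union, +1)
AFIUV@7: {T} ∩ {A,T} = {T} (intersection, +0)
per-site changes: [3, 2, 2, 2, 3, 3, 3, 2]; total = 20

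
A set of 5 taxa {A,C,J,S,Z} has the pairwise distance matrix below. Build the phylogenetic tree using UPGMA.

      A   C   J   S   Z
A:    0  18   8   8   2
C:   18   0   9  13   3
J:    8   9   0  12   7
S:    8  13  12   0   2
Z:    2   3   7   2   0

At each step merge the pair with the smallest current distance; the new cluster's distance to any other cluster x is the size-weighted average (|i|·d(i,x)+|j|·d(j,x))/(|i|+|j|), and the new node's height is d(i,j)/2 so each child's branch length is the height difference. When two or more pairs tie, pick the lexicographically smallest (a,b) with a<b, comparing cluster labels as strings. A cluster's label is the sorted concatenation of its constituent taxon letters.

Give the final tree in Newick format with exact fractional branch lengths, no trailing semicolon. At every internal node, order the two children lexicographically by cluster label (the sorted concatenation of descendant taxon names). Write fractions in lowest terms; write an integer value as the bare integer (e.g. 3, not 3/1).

((((A:1,Z:1):3/2,S:5/2):2,J:9/2):7/8,C:43/8)

step 1: merge (A,Z) at d=2; branch lengths A→1, Z→1; new cluster AZ
  updated: d(AZ,C)=21/2, d(AZ,J)=15/2, d(AZ,S)=5
step 2: merge (AZ,S) at d=5; branch lengths AZ→3/2, S→5/2; new cluster ASZ
  updated: d(ASZ,C)=34/3, d(ASZ,J)=9
step 3: merge (ASZ,J) at d=9; branch lengths ASZ→2, J→9/2; new cluster AJSZ
  updated: d(AJSZ,C)=43/4
step 4: merge (AJSZ,C) at d=43/4; branch lengths AJSZ→7/8, C→43/8; new cluster ACJSZ
final tree: ((((A:1,Z:1):3/2,S:5/2):2,J:9/2):7/8,C:43/8)
total length: 75/4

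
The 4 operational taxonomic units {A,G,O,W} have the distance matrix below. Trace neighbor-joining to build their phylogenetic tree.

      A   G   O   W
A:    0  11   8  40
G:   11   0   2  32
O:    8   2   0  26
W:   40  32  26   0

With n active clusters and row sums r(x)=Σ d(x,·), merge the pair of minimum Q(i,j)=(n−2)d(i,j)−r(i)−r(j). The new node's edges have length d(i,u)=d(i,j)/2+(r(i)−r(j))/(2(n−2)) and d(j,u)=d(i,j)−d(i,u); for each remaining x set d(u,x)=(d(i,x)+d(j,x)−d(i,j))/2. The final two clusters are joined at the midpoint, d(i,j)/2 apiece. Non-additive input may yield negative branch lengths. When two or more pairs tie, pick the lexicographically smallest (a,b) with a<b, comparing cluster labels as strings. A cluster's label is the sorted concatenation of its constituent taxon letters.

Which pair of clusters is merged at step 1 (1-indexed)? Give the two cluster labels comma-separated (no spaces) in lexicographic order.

A,G

iteration 1: select A,G (d=11, Q=-82); attach at lengths (9, 2); label the merged cluster AG
  updated: d(AG,O)=-1/2, d(AG,W)=61/2
iteration 2: select AG,O (d=-1/2, Q=-56); attach at lengths (2, -5/2); label the merged cluster AGO
  updated: d(AGO,W)=57/2
iteration 3: select AGO,W (d=57/2); attach at lengths (57/4, 57/4); label the merged cluster AGOW
final tree: (((A:9,G:2):2,O:-5/2):57/4,W:57/4)
total length: 39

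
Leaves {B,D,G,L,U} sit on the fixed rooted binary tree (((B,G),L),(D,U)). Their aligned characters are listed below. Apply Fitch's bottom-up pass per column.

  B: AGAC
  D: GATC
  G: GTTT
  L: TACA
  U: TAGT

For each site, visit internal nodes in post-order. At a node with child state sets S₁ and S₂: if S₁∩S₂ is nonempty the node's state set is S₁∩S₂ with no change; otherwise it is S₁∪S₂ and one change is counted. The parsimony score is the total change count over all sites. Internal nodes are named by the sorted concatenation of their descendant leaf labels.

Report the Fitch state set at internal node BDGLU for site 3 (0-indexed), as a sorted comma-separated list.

[col 0] BG: children B:{A}, G:{G} ∪→ {A,G}; cost 1
[col 0] BGL: children BG:{A,G}, L:{T} ∪→ {A,G,T}; cost 1
[col 0] DU: children D:{G}, U:{T} ∪→ {G,T}; cost 1
[col 0] BDGLU: children BGL:{A,G,T}, DU:{G,T} ∩→ {G,T}; cost 0
[col 1] BG: children B:{G}, G:{T} ∪→ {G,T}; cost 1
[col 1] BGL: children BG:{G,T}, L:{A} ∪→ {A,G,T}; cost 1
[col 1] DU: children D:{A}, U:{A} ∩→ {A}; cost 0
[col 1] BDGLU: children BGL:{A,G,T}, DU:{A} ∩→ {A}; cost 0
[col 2] BG: children B:{A}, G:{T} ∪→ {A,T}; cost 1
[col 2] BGL: children BG:{A,T}, L:{C} ∪→ {A,C,T}; cost 1
[col 2] DU: children D:{T}, U:{G} ∪→ {G,T}; cost 1
[col 2] BDGLU: children BGL:{A,C,T}, DU:{G,T} ∩→ {T}; cost 0
[col 3] BG: children B:{C}, G:{T} ∪→ {C,T}; cost 1
[col 3] BGL: children BG:{C,T}, L:{A} ∪→ {A,C,T}; cost 1
[col 3] DU: children D:{C}, U:{T} ∪→ {C,T}; cost 1
[col 3] BDGLU: children BGL:{A,C,T}, DU:{C,T} ∩→ {C,T}; cost 0
per-site changes: [3, 2, 3, 3]; total = 11

C,T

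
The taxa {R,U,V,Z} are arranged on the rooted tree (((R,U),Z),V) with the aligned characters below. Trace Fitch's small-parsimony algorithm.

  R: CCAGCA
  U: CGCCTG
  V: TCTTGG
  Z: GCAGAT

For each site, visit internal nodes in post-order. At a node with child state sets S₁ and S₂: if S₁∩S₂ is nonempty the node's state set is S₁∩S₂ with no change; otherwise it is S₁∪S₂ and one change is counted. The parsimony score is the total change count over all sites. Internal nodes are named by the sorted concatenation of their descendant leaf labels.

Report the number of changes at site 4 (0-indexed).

3

site 0, node RU: R={C} ∩ U={C} → {C} (+0)
site 0, node RUZ: RU={C} ∪ Z={G} → {C,G} (+1)
site 0, node RUVZ: RUZ={C,G} ∪ V={T} → {C,G,T} (+1)
site 1, node RU: R={C} ∪ U={G} → {C,G} (+1)
site 1, node RUZ: RU={C,G} ∩ Z={C} → {C} (+0)
site 1, node RUVZ: RUZ={C} ∩ V={C} → {C} (+0)
site 2, node RU: R={A} ∪ U={C} → {A,C} (+1)
site 2, node RUZ: RU={A,C} ∩ Z={A} → {A} (+0)
site 2, node RUVZ: RUZ={A} ∪ V={T} → {A,T} (+1)
site 3, node RU: R={G} ∪ U={C} → {C,G} (+1)
site 3, node RUZ: RU={C,G} ∩ Z={G} → {G} (+0)
site 3, node RUVZ: RUZ={G} ∪ V={T} → {G,T} (+1)
site 4, node RU: R={C} ∪ U={T} → {C,T} (+1)
site 4, node RUZ: RU={C,T} ∪ Z={A} → {A,C,T} (+1)
site 4, node RUVZ: RUZ={A,C,T} ∪ V={G} → {A,C,G,T} (+1)
site 5, node RU: R={A} ∪ U={G} → {A,G} (+1)
site 5, node RUZ: RU={A,G} ∪ Z={T} → {A,G,T} (+1)
site 5, node RUVZ: RUZ={A,G,T} ∩ V={G} → {G} (+0)
per-site changes: [2, 1, 2, 2, 3, 2]; total = 12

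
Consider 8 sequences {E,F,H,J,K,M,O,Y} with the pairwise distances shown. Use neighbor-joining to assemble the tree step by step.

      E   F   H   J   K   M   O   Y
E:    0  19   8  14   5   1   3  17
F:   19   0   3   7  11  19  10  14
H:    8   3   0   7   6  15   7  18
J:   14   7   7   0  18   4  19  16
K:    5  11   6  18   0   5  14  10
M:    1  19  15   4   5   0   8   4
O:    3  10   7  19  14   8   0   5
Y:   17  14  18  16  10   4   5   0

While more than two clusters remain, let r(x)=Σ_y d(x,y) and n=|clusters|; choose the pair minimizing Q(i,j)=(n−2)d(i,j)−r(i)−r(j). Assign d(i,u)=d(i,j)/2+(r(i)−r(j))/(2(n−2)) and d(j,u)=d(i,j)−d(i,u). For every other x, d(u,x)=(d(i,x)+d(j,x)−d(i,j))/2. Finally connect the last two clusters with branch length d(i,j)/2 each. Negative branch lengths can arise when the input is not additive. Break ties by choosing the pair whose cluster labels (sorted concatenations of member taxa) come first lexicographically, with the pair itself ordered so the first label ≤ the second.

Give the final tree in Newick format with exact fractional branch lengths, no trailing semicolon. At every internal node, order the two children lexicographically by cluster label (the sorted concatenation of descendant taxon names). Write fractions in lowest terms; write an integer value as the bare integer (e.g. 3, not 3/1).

iteration 1: select F,H (d=3, Q=-129); attach at lengths (37/12, -1/12); label the merged cluster FH
  updated: d(E,FH)=12, d(FH,J)=11/2, d(FH,K)=7, d(FH,M)=31/2, d(FH,O)=7, d(FH,Y)=29/2
iteration 2: select FH,J (d=11/2, Q=-221/2); attach at lengths (5/4, 17/4); label the merged cluster FHJ
  updated: d(E,FHJ)=41/4, d(FHJ,K)=39/4, d(FHJ,M)=7, d(FHJ,O)=41/4, d(FHJ,Y)=25/2
iteration 3: select O,Y (d=5, Q=-275/4); attach at lengths (47/32, 113/32); label the merged cluster OY
  updated: d(E,OY)=15/2, d(FHJ,OY)=71/8, d(K,OY)=19/2, d(M,OY)=7/2
iteration 4: select FHJ,OY (d=71/8, Q=-309/8); attach at lengths (265/48, 161/48); label the merged cluster FHJOY
  updated: d(E,FHJOY)=71/16, d(FHJOY,K)=83/16, d(FHJOY,M)=13/16
iteration 5: select E,K (d=5, Q=-125/8); attach at lengths (21/16, 59/16); label the merged cluster EK
  updated: d(EK,FHJOY)=37/16, d(EK,M)=1/2
iteration 6: select EK,FHJOY (d=37/16, Q=-29/8); attach at lengths (1, 21/16); label the merged cluster EFHJKOY
  updated: d(EFHJKOY,M)=-1/2
iteration 7: select EFHJKOY,M (d=-1/2); attach at lengths (-1/4, -1/4); label the merged cluster EFHJKMOY
final tree: (((E:21/16,K:59/16):1,(((F:37/12,H:-1/12):5/4,J:17/4):265/48,(O:47/32,Y:113/32):161/48):21/16):-1/4,M:-1/4)
total length: 467/16

(((E:21/16,K:59/16):1,(((F:37/12,H:-1/12):5/4,J:17/4):265/48,(O:47/32,Y:113/32):161/48):21/16):-1/4,M:-1/4)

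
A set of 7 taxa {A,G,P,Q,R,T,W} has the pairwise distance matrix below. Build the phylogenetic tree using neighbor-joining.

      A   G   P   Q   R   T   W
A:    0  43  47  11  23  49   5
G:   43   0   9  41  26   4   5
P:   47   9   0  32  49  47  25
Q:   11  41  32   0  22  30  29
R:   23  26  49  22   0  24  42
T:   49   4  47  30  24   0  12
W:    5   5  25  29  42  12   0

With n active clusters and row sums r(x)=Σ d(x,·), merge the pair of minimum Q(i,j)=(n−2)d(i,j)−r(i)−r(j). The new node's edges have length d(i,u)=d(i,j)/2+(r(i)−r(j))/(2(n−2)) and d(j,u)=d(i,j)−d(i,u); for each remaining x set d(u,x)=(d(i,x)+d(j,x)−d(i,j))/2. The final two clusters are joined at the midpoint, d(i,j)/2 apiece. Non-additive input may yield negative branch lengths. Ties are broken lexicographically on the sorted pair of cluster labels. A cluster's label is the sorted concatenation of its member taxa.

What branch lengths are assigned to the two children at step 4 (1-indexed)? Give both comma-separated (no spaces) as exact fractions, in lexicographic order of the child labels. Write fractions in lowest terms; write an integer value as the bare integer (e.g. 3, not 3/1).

397/32,259/32

step 1: merge (G,P) at d=9, Q=-292; branch lengths G→-18/5, P→63/5; new cluster GP
  updated: d(A,GP)=81/2, d(GP,Q)=32, d(GP,R)=33, d(GP,T)=21, d(GP,W)=21/2
step 2: merge (A,Q) at d=11, Q=-417/2; branch lengths A→97/16, Q→79/16; new cluster AQ
  updated: d(AQ,GP)=123/4, d(AQ,R)=17, d(AQ,T)=34, d(AQ,W)=23/2
step 3: merge (AQ,R) at d=17, Q=-633/4; branch lengths AQ→113/24, R→295/24; new cluster AQR
  updated: d(AQR,GP)=187/8, d(AQR,T)=41/2, d(AQR,W)=73/4
step 4: merge (AQR,T) at d=41/2, Q=-597/8; branch lengths AQR→397/32, T→259/32; new cluster AQRT
  updated: d(AQRT,GP)=191/16, d(AQRT,W)=39/8
step 5: merge (AQRT,GP) at d=191/16, Q=-437/16; branch lengths AQRT→101/32, GP→281/32; new cluster AGPQRT
  updated: d(AGPQRT,W)=55/32
step 6: merge (AGPQRT,W) at d=55/32; branch lengths AGPQRT→55/64, W→55/64; new cluster AGPQRTW
final tree: (((((A:97/16,Q:79/16):113/24,R:295/24):397/32,T:259/32):101/32,(G:-18/5,P:63/5):281/32):55/64,W:55/64)
total length: 2277/32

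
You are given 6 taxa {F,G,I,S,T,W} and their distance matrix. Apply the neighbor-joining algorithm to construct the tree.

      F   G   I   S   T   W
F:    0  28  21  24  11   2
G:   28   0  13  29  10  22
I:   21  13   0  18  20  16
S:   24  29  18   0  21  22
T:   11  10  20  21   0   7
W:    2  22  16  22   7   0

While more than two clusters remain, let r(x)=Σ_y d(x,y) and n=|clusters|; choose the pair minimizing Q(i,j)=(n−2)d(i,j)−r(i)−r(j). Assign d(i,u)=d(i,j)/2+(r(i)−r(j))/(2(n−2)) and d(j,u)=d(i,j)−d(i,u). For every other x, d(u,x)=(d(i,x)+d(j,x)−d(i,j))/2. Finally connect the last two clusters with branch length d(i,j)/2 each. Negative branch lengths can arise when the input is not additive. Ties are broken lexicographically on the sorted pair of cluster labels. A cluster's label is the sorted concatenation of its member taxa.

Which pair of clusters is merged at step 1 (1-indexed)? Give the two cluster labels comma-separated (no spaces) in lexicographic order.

F,W

iteration 1: select F,W (d=2, Q=-147); attach at lengths (25/8, -9/8); label the merged cluster FW
  updated: d(FW,G)=24, d(FW,I)=35/2, d(FW,S)=22, d(FW,T)=8
iteration 2: select FW,T (d=8, Q=-213/2); attach at lengths (73/12, 23/12); label the merged cluster FTW
  updated: d(FTW,G)=13, d(FTW,I)=59/4, d(FTW,S)=35/2
iteration 3: select FTW,S (d=35/2, Q=-299/4); attach at lengths (63/16, 217/16); label the merged cluster FSTW
  updated: d(FSTW,G)=49/4, d(FSTW,I)=61/8
iteration 4: select FSTW,G (d=49/4, Q=-263/8); attach at lengths (55/16, 141/16); label the merged cluster FGSTW
  updated: d(FGSTW,I)=67/16
iteration 5: select FGSTW,I (d=67/16); attach at lengths (67/32, 67/32); label the merged cluster FGISTW
final tree: (((((F:25/8,W:-9/8):73/12,T:23/12):63/16,S:217/16):55/16,G:141/16):67/32,I:67/32)
total length: 703/16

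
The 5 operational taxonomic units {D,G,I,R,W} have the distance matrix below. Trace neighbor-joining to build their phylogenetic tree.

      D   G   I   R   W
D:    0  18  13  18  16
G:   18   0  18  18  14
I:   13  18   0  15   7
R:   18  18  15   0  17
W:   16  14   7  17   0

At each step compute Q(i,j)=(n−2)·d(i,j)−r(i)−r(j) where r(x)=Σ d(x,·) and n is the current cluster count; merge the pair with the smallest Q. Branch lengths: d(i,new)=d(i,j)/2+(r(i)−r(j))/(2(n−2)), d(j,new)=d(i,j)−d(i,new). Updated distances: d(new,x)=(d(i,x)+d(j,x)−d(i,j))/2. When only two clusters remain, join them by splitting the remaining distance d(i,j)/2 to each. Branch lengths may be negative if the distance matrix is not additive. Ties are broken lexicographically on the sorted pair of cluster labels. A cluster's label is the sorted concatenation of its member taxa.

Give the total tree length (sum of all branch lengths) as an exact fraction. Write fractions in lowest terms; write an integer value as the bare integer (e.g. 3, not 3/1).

147/4

1. join I+W (d=7, Q=-86) ⇒ IW; edges |I|=10/3, |W|=11/3
  updated: d(D,IW)=11, d(G,IW)=25/2, d(IW,R)=25/2
2. join D+IW (d=11, Q=-61) ⇒ DIW; edges |D|=33/4, |IW|=11/4
  updated: d(DIW,G)=39/4, d(DIW,R)=39/4
3. join DIW+G (d=39/4, Q=-75/2) ⇒ DGIW; edges |DIW|=3/4, |G|=9
  updated: d(DGIW,R)=9
4. join DGIW+R (d=9) ⇒ DGIRW; edges |DGIW|=9/2, |R|=9/2
final tree: (((D:33/4,(I:10/3,W:11/3):11/4):3/4,G:9):9/2,R:9/2)
total length: 147/4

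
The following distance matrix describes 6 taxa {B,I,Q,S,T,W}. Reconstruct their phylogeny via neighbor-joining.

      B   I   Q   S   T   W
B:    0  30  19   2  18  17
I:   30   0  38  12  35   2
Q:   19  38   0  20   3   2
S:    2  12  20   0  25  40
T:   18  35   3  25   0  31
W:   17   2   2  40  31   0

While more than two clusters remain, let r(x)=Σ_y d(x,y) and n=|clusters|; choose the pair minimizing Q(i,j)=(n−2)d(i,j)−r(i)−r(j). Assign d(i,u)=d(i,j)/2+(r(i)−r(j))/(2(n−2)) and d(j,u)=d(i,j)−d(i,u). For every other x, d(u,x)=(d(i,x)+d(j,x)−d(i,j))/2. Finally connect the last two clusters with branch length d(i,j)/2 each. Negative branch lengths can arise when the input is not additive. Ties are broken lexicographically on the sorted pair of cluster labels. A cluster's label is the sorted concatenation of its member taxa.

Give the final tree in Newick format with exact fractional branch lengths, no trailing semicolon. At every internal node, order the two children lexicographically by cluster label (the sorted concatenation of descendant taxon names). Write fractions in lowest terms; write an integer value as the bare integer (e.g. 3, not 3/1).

(((B:-5/8,S:21/8):67/8,(I:33/8,W:-17/8):115/8):77/16,(Q:-4/3,T:13/3):77/16)

1. join I+W (d=2, Q=-201) ⇒ IW; edges |I|=33/8, |W|=-17/8
  updated: d(B,IW)=45/2, d(IW,Q)=19, d(IW,S)=25, d(IW,T)=32
2. join Q+T (d=3, Q=-130) ⇒ QT; edges |Q|=-4/3, |T|=13/3
  updated: d(B,QT)=17, d(IW,QT)=24, d(QT,S)=21
3. join B+S (d=2, Q=-171/2) ⇒ BS; edges |B|=-5/8, |S|=21/8
  updated: d(BS,IW)=91/4, d(BS,QT)=18
4. join BS+IW (d=91/4, Q=-259/4) ⇒ BISW; edges |BS|=67/8, |IW|=115/8
  updated: d(BISW,QT)=77/8
5. join BISW+QT (d=77/8) ⇒ BIQSTW; edges |BISW|=77/16, |QT|=77/16
final tree: (((B:-5/8,S:21/8):67/8,(I:33/8,W:-17/8):115/8):77/16,(Q:-4/3,T:13/3):77/16)
total length: 315/8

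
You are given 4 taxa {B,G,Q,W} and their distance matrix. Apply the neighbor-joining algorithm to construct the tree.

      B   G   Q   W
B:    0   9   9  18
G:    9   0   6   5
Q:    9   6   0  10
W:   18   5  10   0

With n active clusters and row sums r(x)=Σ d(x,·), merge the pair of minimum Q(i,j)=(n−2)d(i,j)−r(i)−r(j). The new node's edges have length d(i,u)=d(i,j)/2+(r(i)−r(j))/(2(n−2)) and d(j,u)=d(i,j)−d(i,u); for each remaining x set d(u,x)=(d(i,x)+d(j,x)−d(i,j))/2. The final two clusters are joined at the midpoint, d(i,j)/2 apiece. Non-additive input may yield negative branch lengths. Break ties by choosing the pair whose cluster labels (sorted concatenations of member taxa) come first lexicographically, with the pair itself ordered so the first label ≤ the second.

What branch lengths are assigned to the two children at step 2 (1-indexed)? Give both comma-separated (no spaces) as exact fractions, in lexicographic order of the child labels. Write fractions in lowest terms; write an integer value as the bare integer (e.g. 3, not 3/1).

step 1: merge (B,Q) at d=9, Q=-43; branch lengths B→29/4, Q→7/4; new cluster BQ
  updated: d(BQ,G)=3, d(BQ,W)=19/2
step 2: merge (BQ,G) at d=3, Q=-35/2; branch lengths BQ→15/4, G→-3/4; new cluster BGQ
  updated: d(BGQ,W)=23/4
step 3: merge (BGQ,W) at d=23/4; branch lengths BGQ→23/8, W→23/8; new cluster BGQW
final tree: (((B:29/4,Q:7/4):15/4,G:-3/4):23/8,W:23/8)
total length: 71/4

15/4,-3/4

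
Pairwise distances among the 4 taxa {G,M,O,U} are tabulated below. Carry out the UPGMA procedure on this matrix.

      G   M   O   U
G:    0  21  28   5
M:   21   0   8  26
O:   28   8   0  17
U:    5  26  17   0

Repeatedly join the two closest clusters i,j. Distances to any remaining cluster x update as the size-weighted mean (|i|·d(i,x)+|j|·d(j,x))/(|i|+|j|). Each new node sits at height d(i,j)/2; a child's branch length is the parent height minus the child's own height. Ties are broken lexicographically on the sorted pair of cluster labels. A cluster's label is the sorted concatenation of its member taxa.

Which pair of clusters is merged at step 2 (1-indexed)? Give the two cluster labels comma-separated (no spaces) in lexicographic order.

1. join G+U (d=5) ⇒ GU; edges |G|=5/2, |U|=5/2
  updated: d(GU,M)=47/2, d(GU,O)=45/2
2. join M+O (d=8) ⇒ MO; edges |M|=4, |O|=4
  updated: d(GU,MO)=23
3. join GU+MO (d=23) ⇒ GMOU; edges |GU|=9, |MO|=15/2
final tree: ((G:5/2,U:5/2):9,(M:4,O:4):15/2)
total length: 59/2

M,O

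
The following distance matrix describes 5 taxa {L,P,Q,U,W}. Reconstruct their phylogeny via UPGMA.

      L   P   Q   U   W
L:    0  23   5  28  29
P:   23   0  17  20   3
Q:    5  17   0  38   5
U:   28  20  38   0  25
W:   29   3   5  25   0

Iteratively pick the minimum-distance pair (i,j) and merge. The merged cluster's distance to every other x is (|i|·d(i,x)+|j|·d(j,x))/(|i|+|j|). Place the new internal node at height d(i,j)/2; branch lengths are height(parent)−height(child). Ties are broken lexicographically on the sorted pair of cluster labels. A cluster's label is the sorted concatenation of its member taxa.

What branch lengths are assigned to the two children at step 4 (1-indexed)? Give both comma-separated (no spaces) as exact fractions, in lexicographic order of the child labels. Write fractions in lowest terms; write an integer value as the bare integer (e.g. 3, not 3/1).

1. join P+W (d=3) ⇒ PW; edges |P|=3/2, |W|=3/2
  updated: d(L,PW)=26, d(PW,Q)=11, d(PW,U)=45/2
2. join L+Q (d=5) ⇒ LQ; edges |L|=5/2, |Q|=5/2
  updated: d(LQ,PW)=37/2, d(LQ,U)=33
3. join LQ+PW (d=37/2) ⇒ LPQW; edges |LQ|=27/4, |PW|=31/4
  updated: d(LPQW,U)=111/4
4. join LPQW+U (d=111/4) ⇒ LPQUW; edges |LPQW|=37/8, |U|=111/8
final tree: (((L:5/2,Q:5/2):27/4,(P:3/2,W:3/2):31/4):37/8,U:111/8)
total length: 41

37/8,111/8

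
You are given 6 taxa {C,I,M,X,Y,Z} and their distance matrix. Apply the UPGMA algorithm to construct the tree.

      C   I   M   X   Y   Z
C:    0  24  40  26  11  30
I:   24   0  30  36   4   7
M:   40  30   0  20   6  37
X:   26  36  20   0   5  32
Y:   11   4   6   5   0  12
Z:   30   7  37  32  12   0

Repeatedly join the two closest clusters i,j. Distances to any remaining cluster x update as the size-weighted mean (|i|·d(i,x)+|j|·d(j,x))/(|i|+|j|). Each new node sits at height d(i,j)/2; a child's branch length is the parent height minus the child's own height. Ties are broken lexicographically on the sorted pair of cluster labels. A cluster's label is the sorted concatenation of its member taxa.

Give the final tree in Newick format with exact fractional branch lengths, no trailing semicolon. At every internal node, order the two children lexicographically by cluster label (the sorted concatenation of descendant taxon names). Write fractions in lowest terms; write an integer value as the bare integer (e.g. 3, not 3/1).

((C:65/6,((I:2,Y:2):11/4,Z:19/4):73/12):29/12,(M:10,X:10):13/4)

iteration 1: select I,Y (d=4); attach at lengths (2, 2); label the merged cluster IY
  updated: d(C,IY)=35/2, d(IY,M)=18, d(IY,X)=41/2, d(IY,Z)=19/2
iteration 2: select IY,Z (d=19/2); attach at lengths (11/4, 19/4); label the merged cluster IYZ
  updated: d(C,IYZ)=65/3, d(IYZ,M)=73/3, d(IYZ,X)=73/3
iteration 3: select M,X (d=20); attach at lengths (10, 10); label the merged cluster MX
  updated: d(C,MX)=33, d(IYZ,MX)=73/3
iteration 4: select C,IYZ (d=65/3); attach at lengths (65/6, 73/12); label the merged cluster CIYZ
  updated: d(CIYZ,MX)=53/2
iteration 5: select CIYZ,MX (d=53/2); attach at lengths (29/12, 13/4); label the merged cluster CIMXYZ
final tree: ((C:65/6,((I:2,Y:2):11/4,Z:19/4):73/12):29/12,(M:10,X:10):13/4)
total length: 649/12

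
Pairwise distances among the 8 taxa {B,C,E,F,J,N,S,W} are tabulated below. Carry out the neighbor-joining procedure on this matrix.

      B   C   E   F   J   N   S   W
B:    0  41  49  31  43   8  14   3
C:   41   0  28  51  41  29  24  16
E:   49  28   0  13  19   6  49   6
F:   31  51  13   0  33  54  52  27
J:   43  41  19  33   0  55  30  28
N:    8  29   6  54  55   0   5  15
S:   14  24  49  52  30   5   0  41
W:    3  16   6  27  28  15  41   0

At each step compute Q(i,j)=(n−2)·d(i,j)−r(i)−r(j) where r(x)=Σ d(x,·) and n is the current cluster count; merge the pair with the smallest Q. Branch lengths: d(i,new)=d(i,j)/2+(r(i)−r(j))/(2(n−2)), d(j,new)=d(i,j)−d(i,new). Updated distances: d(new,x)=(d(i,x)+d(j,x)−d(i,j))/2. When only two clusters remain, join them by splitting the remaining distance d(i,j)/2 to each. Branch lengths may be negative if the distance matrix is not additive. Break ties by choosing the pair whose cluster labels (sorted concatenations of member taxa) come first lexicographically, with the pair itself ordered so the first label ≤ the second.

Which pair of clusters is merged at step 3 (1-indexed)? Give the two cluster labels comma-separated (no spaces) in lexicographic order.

step 1: merge (N,S) at d=5, Q=-357; branch lengths N→-13/12, S→73/12; new cluster NS
  updated: d(B,NS)=17/2, d(C,NS)=24, d(E,NS)=25, d(F,NS)=101/2, d(J,NS)=40, d(NS,W)=51/2
step 2: merge (B,NS) at d=17/2, Q=-613/2; branch lengths B→89/20, NS→81/20; new cluster BNS
  updated: d(BNS,C)=113/4, d(BNS,E)=131/4, d(BNS,F)=73/2, d(BNS,J)=149/4, d(BNS,W)=10
step 3: merge (E,F) at d=13, Q=-829/4; branch lengths E→-39/32, F→455/32; new cluster EF
  updated: d(BNS,EF)=225/8, d(C,EF)=33, d(EF,J)=39/2, d(EF,W)=10
step 4: merge (EF,J) at d=39/2, Q=-1263/8; branch lengths EF→187/48, J→749/48; new cluster EFJ
  updated: d(BNS,EFJ)=367/16, d(C,EFJ)=109/4, d(EFJ,W)=37/4
step 5: merge (BNS,W) at d=10, Q=-1223/16; branch lengths BNS→735/64, W→-95/64; new cluster BNSW
  updated: d(BNSW,C)=137/8, d(BNSW,EFJ)=355/32
step 6: merge (BNSW,C) at d=137/8, Q=-1775/32; branch lengths BNSW→31/64, C→1065/64; new cluster BCNSW
  updated: d(BCNSW,EFJ)=679/64
step 7: merge (BCNSW,EFJ) at d=679/64; branch lengths BCNSW→679/128, EFJ→679/128; new cluster BCEFJNSW
final tree: ((((B:89/20,(N:-13/12,S:73/12):81/20):735/64,W:-95/64):31/64,C:1065/64):679/128,((E:-39/32,F:455/32):187/48,J:749/48):679/128)
total length: 5359/64

E,F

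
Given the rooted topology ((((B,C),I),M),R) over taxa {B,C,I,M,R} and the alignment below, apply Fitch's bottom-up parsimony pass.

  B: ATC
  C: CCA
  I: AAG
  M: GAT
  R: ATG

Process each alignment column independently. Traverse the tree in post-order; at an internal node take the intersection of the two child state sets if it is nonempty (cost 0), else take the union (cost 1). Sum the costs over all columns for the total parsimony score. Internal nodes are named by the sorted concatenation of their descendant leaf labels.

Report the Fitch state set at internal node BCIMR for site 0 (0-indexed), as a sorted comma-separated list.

site 0, node BC: B={A} ∪ C={C} → {A,C} (+1)
site 0, node BCI: BC={A,C} ∩ I={A} → {A} (+0)
site 0, node BCIM: BCI={A} ∪ M={G} → {A,G} (+1)
site 0, node BCIMR: BCIM={A,G} ∩ R={A} → {A} (+0)
site 1, node BC: B={T} ∪ C={C} → {C,T} (+1)
site 1, node BCI: BC={C,T} ∪ I={A} → {A,C,T} (+1)
site 1, node BCIM: BCI={A,C,T} ∩ M={A} → {A} (+0)
site 1, node BCIMR: BCIM={A} ∪ R={T} → {A,T} (+1)
site 2, node BC: B={C} ∪ C={A} → {A,C} (+1)
site 2, node BCI: BC={A,C} ∪ I={G} → {A,C,G} (+1)
site 2, node BCIM: BCI={A,C,G} ∪ M={T} → {A,C,G,T} (+1)
site 2, node BCIMR: BCIM={A,C,G,T} ∩ R={G} → {G} (+0)
per-site changes: [2, 3, 3]; total = 8

A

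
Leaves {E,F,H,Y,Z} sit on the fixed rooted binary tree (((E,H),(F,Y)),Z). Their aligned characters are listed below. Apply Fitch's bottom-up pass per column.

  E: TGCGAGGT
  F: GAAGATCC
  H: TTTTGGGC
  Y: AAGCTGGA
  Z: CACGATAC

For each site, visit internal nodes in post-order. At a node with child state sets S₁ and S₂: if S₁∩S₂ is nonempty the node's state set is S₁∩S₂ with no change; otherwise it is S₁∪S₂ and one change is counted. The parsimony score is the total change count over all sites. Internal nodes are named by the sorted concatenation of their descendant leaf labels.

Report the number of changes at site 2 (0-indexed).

EH@0: {T} ∩ {T} = {T} (intersection, +0)
FY@0: {G} ∪ {A} = {A,G} (union, +1)
EFHY@0: {T} ∪ {A,G} = {A,G,T} (union, +1)
EFHYZ@0: {A,G,T} ∪ {C} = {A,C,G,T} (union, +1)
EH@1: {G} ∪ {T} = {G,T} (union, +1)
FY@1: {A} ∩ {A} = {A} (intersection, +0)
EFHY@1: {G,T} ∪ {A} = {A,G,T} (union, +1)
EFHYZ@1: {A,G,T} ∩ {A} = {A} (intersection, +0)
EH@2: {C} ∪ {T} = {C,T} (union, +1)
FY@2: {A} ∪ {G} = {A,G} (union, +1)
EFHY@2: {C,T} ∪ {A,G} = {A,C,G,T} (union, +1)
EFHYZ@2: {A,C,G,T} ∩ {C} = {C} (intersection, +0)
EH@3: {G} ∪ {T} = {G,T} (union, +1)
FY@3: {G} ∪ {C} = {C,G} (union, +1)
EFHY@3: {G,T} ∩ {C,G} = {G} (intersection, +0)
EFHYZ@3: {G} ∩ {G} = {G} (intersection, +0)
EH@4: {A} ∪ {G} = {A,G} (union, +1)
FY@4: {A} ∪ {T} = {A,T} (union, +1)
EFHY@4: {A,G} ∩ {A,T} = {A} (intersection, +0)
EFHYZ@4: {A} ∩ {A} = {A} (intersection, +0)
EH@5: {G} ∩ {G} = {G} (intersection, +0)
FY@5: {T} ∪ {G} = {G,T} (union, +1)
EFHY@5: {G} ∩ {G,T} = {G} (intersection, +0)
EFHYZ@5: {G} ∪ {T} = {G,T} (union, +1)
EH@6: {G} ∩ {G} = {G} (intersection, +0)
FY@6: {C} ∪ {G} = {C,G} (union, +1)
EFHY@6: {G} ∩ {C,G} = {G} (intersection, +0)
EFHYZ@6: {G} ∪ {A} = {A,G} (union, +1)
EH@7: {T} ∪ {C} = {C,T} (union, +1)
FY@7: {C} ∪ {A} = {A,C} (union, +1)
EFHY@7: {C,T} ∩ {A,C} = {C} (intersection, +0)
EFHYZ@7: {C} ∩ {C} = {C} (intersection, +0)
per-site changes: [3, 2, 3, 2, 2, 2, 2, 2]; total = 18

3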